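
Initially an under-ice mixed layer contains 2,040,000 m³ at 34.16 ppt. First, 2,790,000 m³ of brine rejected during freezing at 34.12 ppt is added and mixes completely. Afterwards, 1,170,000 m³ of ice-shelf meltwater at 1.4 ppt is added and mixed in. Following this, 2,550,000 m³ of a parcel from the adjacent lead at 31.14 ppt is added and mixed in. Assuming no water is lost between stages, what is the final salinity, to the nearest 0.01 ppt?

28.76 ppt

Conserving salt mass:
Initial salt = 2,040,000×34.16 = 69,686,400
After stage 1: salt = 69,686,400 + 2,790,000×34.12 = 164,881,200; volume = 4,830,000 m³; S = 34.137 ppt
After stage 2: salt = 164,881,200 + 1,170,000×1.4 = 166,519,200; volume = 6,000,000 m³; S = 27.753 ppt
After stage 3: salt = 166,519,200 + 2,550,000×31.14 = 245,926,200; volume = 8,550,000 m³
S = 245,926,200 / 8,550,000 = 28.7633 ppt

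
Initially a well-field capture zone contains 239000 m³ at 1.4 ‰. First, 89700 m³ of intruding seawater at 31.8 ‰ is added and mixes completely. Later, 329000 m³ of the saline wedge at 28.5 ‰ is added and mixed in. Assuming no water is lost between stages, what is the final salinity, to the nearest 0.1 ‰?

Mass of salt is conserved:
Initial salt = 239,000×1.4 = 334,600
After stage 1: salt = 334,600 + 89,700×31.8 = 3,187,060; volume = 328,700 m³; S = 9.696 ‰
After stage 2: salt = 3,187,060 + 329,000×28.5 = 12,563,560; volume = 657,700 m³
S = 12,563,560 / 657,700 = 19.1023 ‰

19.1 ‰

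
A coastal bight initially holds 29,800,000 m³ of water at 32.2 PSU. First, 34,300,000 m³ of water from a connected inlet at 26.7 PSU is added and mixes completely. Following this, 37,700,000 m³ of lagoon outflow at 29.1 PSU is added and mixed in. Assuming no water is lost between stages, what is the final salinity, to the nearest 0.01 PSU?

29.20 PSU

Total salt / total volume:
Initial salt = 29,800,000×32.2 = 959,560,000
After stage 1: salt = 959,560,000 + 34,300,000×26.7 = 1,875,370,000; volume = 64,100,000 m³; S = 29.257 PSU
After stage 2: salt = 1,875,370,000 + 37,700,000×29.1 = 2,972,440,000; volume = 101,800,000 m³
S = 2,972,440,000 / 101,800,000 = 29.1988 PSU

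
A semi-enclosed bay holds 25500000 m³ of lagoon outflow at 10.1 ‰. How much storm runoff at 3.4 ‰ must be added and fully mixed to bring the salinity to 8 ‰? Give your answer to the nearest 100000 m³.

11600000 m³

Salt balance: 25,500,000×10.1 + V×3.4 = (25,500,000+V)×8
257,550,000 + 3.4V = 204,000,000 + 8V
53,550,000 = 4.6V
V = 11,641,304.35 m³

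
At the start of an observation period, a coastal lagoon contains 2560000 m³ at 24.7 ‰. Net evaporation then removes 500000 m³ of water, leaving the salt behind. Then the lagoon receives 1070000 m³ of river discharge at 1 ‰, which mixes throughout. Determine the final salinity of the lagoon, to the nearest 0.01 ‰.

20.54 ‰

After evaporation: salt = 2,560,000×24.7 = 63,232,000; volume = 2,560,000 − 500,000 = 2,060,000 m³
After mixing: salt = 63,232,000 + 1,070,000×1 = 64,302,000; volume = 2,060,000 + 1,070,000 = 3,130,000 m³
S = 64,302,000 / 3,130,000 = 20.5438 ‰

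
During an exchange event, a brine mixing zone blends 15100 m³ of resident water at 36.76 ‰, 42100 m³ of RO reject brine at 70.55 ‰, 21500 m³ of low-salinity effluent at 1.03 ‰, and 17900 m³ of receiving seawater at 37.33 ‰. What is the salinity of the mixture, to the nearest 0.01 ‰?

Total salt / total volume:
salt = 15,100×36.76 + 42,100×70.55 + 21,500×1.03 + 17,900×37.33 = 555,076 + 2,970,155 + 22,145 + 668,207 = 4,215,583
volume = 15,100 + 42,100 + 21,500 + 17,900 = 96,600 m³
S = 4,215,583 / 96,600 = 43.6396 ‰

43.64 ‰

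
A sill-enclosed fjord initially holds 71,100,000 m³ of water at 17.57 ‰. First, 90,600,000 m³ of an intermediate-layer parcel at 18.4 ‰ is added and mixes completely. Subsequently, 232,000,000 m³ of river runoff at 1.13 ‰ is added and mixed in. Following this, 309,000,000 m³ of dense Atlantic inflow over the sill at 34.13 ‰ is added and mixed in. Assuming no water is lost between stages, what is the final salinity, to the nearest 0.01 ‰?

Weighted by volume,
Initial salt = 71,100,000×17.57 = 1,249,227,000
After stage 1: salt = 1,249,227,000 + 90,600,000×18.4 = 2,916,267,000; volume = 161,700,000 m³; S = 18.035 ‰
After stage 2: salt = 2,916,267,000 + 232,000,000×1.13 = 3,178,427,000; volume = 393,700,000 m³; S = 8.073 ‰
After stage 3: salt = 3,178,427,000 + 309,000,000×34.13 = 13,724,597,000; volume = 702,700,000 m³
S = 13,724,597,000 / 702,700,000 = 19.5312 ‰

19.53 ‰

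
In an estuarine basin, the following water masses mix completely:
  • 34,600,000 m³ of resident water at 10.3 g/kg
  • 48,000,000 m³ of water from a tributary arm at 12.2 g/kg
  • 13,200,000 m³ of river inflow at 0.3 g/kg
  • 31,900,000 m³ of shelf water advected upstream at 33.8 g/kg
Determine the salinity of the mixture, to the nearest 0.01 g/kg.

Conserving salt mass:
salt = 34,600,000×10.3 + 48,000,000×12.2 + 13,200,000×0.3 + 31,900,000×33.8 = 356,380,000 + 585,600,000 + 3,960,000 + 1,078,220,000 = 2,024,160,000
volume = 34,600,000 + 48,000,000 + 13,200,000 + 31,900,000 = 127,700,000 m³
S = 2,024,160,000 / 127,700,000 = 15.8509 g/kg

15.85 g/kg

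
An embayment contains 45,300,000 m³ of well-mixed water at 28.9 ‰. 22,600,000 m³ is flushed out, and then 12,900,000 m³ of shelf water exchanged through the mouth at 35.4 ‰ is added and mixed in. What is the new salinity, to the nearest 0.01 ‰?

31.26 ‰

Remaining after removal: 22,700,000 m³ at 28.9 ‰ (salt = 656,030,000)
After addition: salt = 656,030,000 + 12,900,000×35.4 = 1,112,690,000; volume = 35,600,000 m³
S = 1,112,690,000 / 35,600,000 = 31.2553 ‰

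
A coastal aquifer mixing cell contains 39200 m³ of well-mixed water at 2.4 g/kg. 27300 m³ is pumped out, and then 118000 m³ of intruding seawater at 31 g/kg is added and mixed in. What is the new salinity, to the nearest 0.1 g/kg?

28.4 g/kg

Remaining after removal: 11,900 m³ at 2.4 g/kg (salt = 28,560)
After addition: salt = 28,560 + 118,000×31 = 3,686,560; volume = 129,900 m³
S = 3,686,560 / 129,900 = 28.38 g/kg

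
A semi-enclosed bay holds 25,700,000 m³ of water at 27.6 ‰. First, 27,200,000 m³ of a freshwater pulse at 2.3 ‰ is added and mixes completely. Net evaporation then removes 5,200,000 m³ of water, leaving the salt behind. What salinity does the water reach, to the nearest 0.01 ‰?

16.18 ‰

After mixing: salt = 25,700,000×27.6 + 27,200,000×2.3 = 771,880,000; volume = 52,900,000 m³
After evaporation: salt unchanged = 771,880,000; volume = 52,900,000 − 5,200,000 = 47,700,000 m³
S = 771,880,000 / 47,700,000 = 16.182 ‰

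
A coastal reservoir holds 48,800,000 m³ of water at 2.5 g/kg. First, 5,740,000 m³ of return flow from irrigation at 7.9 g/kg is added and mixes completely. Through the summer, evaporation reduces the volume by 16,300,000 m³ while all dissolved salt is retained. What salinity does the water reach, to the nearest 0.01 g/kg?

4.38 g/kg

After mixing: salt = 48,800,000×2.5 + 5,740,000×7.9 = 167,346,000; volume = 54,540,000 m³
After evaporation: salt unchanged = 167,346,000; volume = 54,540,000 − 16,300,000 = 38,240,000 m³
S = 167,346,000 / 38,240,000 = 4.3762 g/kg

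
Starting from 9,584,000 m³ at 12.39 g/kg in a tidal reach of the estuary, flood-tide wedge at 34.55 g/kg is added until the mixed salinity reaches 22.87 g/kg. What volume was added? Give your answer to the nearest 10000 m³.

Salt balance: 9,584,000×12.39 + V×34.55 = (9,584,000+V)×22.87
118,745,760 + 34.55V = 219,186,080 + 22.87V
100,440,320 = 11.68V
V = 8,599,342.47 m³

8600000 m³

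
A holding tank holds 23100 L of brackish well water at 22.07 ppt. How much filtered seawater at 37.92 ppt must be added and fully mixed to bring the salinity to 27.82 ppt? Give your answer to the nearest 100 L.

Salt balance: 23,100×22.07 + V×37.92 = (23,100+V)×27.82
509,817 + 37.92V = 642,642 + 27.82V
132,825 = 10.1V
V = 13,150.99 L

13200 L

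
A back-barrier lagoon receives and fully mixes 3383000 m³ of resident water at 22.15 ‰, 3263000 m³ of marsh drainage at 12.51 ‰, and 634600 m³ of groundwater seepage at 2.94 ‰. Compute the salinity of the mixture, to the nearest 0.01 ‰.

Mass of salt is conserved:
salt = 3,383,000×22.15 + 3,263,000×12.51 + 634,600×2.94 = 74,933,450 + 40,820,130 + 1,865,724 = 117,619,304
volume = 3,383,000 + 3,263,000 + 634,600 = 7,280,600 m³
S = 117,619,304 / 7,280,600 = 16.1552 ‰

16.16 ‰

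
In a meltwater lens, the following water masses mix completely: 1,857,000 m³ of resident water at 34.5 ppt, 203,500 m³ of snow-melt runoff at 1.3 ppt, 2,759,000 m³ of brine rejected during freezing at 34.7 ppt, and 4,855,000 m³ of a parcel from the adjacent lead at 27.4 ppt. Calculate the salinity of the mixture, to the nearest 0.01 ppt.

Total salt / total volume:
salt = 1,857,000×34.5 + 203,500×1.3 + 2,759,000×34.7 + 4,855,000×27.4 = 64,066,500 + 264,550 + 95,737,300 + 133,027,000 = 293,095,350
volume = 1,857,000 + 203,500 + 2,759,000 + 4,855,000 = 9,674,500 m³
S = 293,095,350 / 9,674,500 = 30.2957 ppt

30.30 ppt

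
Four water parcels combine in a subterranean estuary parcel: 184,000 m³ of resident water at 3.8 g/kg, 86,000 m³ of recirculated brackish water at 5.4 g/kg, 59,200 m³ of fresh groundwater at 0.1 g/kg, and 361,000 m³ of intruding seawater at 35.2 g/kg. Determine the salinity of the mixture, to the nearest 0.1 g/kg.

20.1 g/kg

Weighted by volume,
salt = 184,000×3.8 + 86,000×5.4 + 59,200×0.1 + 361,000×35.2 = 699,200 + 464,400 + 5,920 + 12,707,200 = 13,876,720
volume = 184,000 + 86,000 + 59,200 + 361,000 = 690,200 m³
S = 13,876,720 / 690,200 = 20.105 g/kg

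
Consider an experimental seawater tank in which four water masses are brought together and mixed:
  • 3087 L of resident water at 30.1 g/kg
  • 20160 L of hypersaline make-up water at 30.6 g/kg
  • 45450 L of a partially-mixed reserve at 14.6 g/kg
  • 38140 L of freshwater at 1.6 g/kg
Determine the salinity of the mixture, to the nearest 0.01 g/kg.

13.43 g/kg

Conserving salt mass:
salt = 3,087×30.1 + 20,160×30.6 + 45,450×14.6 + 38,140×1.6 = 92,918.7 + 616,896 + 663,570 + 61,024 = 1,434,408.7
volume = 3,087 + 20,160 + 45,450 + 38,140 = 106,837 L
S = 1,434,408.7 / 106,837 = 13.4261 g/kg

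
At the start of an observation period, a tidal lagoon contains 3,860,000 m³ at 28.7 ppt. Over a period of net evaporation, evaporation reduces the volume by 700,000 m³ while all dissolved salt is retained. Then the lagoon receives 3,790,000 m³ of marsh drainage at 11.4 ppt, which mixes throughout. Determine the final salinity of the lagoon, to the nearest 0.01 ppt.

22.16 ppt

After evaporation: salt = 3,860,000×28.7 = 110,782,000; volume = 3,860,000 − 700,000 = 3,160,000 m³
After mixing: salt = 110,782,000 + 3,790,000×11.4 = 153,988,000; volume = 3,160,000 + 3,790,000 = 6,950,000 m³
S = 153,988,000 / 6,950,000 = 22.1565 ppt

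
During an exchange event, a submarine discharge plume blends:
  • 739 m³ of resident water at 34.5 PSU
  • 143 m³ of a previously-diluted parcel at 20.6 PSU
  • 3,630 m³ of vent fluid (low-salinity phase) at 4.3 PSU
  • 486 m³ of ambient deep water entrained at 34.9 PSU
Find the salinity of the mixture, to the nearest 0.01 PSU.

Mass of salt is conserved:
salt = 739×34.5 + 143×20.6 + 3,630×4.3 + 486×34.9 = 25,495.5 + 2,945.8 + 15,609 + 16,961.4 = 61,011.7
volume = 739 + 143 + 3,630 + 486 = 4,998 m³
S = 61,011.7 / 4,998 = 12.2072 PSU

12.21 PSU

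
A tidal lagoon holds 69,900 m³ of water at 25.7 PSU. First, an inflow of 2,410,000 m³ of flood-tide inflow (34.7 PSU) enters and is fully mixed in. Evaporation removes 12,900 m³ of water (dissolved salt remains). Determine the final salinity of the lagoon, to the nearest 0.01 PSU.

34.63 PSU

After mixing: salt = 69,900×25.7 + 2,410,000×34.7 = 85,423,430; volume = 2,479,900 m³
After evaporation: salt unchanged = 85,423,430; volume = 2,479,900 − 12,900 = 2,467,000 m³
S = 85,423,430 / 2,467,000 = 34.6264 PSU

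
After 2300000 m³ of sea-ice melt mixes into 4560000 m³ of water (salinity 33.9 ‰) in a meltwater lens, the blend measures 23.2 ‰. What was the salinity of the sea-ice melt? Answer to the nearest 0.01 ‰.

1.99 ‰

Salt balance: 4,560,000×33.9 + 2,300,000×S = 6,860,000×23.2
154,584,000 + 2,300,000·S = 159,152,000
S = (159,152,000 − 154,584,000) / 2,300,000 = 1.9861 ‰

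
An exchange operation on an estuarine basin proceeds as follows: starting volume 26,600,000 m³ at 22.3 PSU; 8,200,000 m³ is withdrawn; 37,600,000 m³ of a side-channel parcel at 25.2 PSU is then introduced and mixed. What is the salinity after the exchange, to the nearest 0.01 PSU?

24.25 PSU

Remaining after removal: 18,400,000 m³ at 22.3 PSU (salt = 410,320,000)
After addition: salt = 410,320,000 + 37,600,000×25.2 = 1,357,840,000; volume = 56,000,000 m³
S = 1,357,840,000 / 56,000,000 = 24.2471 PSU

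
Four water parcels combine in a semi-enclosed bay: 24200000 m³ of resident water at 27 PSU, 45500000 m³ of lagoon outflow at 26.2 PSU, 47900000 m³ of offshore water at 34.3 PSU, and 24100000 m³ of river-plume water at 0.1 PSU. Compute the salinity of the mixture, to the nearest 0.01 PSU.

24.64 PSU

Salt balance:
salt = 24,200,000×27 + 45,500,000×26.2 + 47,900,000×34.3 + 24,100,000×0.1 = 653,400,000 + 1,192,100,000 + 1,642,970,000 + 2,410,000 = 3,490,880,000
volume = 24,200,000 + 45,500,000 + 47,900,000 + 24,100,000 = 141,700,000 m³
S = 3,490,880,000 / 141,700,000 = 24.6357 PSU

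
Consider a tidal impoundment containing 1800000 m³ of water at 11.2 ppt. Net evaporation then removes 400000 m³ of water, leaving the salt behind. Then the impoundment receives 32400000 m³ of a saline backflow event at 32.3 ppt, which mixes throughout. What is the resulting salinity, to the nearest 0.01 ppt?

31.56 ppt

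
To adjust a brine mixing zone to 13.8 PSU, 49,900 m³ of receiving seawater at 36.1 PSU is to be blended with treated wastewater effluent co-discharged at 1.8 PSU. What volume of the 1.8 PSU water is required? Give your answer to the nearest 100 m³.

92700 m³

Salt balance: 49,900×36.1 + V×1.8 = (49,900+V)×13.8
1,801,390 + 1.8V = 688,620 + 13.8V
1,112,770 = 12V
V = 92,730.83 m³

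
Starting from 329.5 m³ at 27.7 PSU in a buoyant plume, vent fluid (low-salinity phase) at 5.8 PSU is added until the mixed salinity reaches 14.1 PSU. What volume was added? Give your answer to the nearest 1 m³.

540 m³

Salt balance: 329.5×27.7 + V×5.8 = (329.5+V)×14.1
9,127.15 + 5.8V = 4,645.95 + 14.1V
4,481.2 = 8.3V
V = 539.9 m³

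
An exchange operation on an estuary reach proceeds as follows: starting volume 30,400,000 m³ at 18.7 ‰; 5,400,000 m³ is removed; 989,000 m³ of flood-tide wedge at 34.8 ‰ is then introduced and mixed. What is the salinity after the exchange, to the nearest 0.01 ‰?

Remaining after removal: 25,000,000 m³ at 18.7 ‰ (salt = 467,500,000)
After addition: salt = 467,500,000 + 989,000×34.8 = 501,917,200; volume = 25,989,000 m³
S = 501,917,200 / 25,989,000 = 19.3127 ‰

19.31 ‰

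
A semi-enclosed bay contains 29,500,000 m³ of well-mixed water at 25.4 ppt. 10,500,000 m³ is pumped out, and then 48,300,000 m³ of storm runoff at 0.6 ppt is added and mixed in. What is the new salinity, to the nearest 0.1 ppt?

Remaining after removal: 19,000,000 m³ at 25.4 ppt (salt = 482,600,000)
After addition: salt = 482,600,000 + 48,300,000×0.6 = 511,580,000; volume = 67,300,000 m³
S = 511,580,000 / 67,300,000 = 7.6015 ppt

7.6 ppt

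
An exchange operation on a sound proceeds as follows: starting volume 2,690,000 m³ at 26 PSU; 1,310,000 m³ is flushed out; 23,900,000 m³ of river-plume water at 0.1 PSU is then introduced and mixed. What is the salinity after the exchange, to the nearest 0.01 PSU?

1.51 PSU

Remaining after removal: 1,380,000 m³ at 26 PSU (salt = 35,880,000)
After addition: salt = 35,880,000 + 23,900,000×0.1 = 38,270,000; volume = 25,280,000 m³
S = 38,270,000 / 25,280,000 = 1.5138 PSU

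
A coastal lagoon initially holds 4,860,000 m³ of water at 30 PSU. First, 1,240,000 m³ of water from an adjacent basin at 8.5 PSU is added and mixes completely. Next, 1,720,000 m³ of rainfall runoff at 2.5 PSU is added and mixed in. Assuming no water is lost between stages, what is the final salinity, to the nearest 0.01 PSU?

20.54 PSU

Mass of salt is conserved:
Initial salt = 4,860,000×30 = 145,800,000
After stage 1: salt = 145,800,000 + 1,240,000×8.5 = 156,340,000; volume = 6,100,000 m³; S = 25.63 PSU
After stage 2: salt = 156,340,000 + 1,720,000×2.5 = 160,640,000; volume = 7,820,000 m³
S = 160,640,000 / 7,820,000 = 20.5422 PSU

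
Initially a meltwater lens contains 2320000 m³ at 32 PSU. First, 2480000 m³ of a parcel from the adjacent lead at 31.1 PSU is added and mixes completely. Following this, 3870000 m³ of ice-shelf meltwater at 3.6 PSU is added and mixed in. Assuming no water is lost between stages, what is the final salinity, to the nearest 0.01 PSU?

19.07 PSU

Conserving salt mass:
Initial salt = 2,320,000×32 = 74,240,000
After stage 1: salt = 74,240,000 + 2,480,000×31.1 = 151,368,000; volume = 4,800,000 m³; S = 31.535 PSU
After stage 2: salt = 151,368,000 + 3,870,000×3.6 = 165,300,000; volume = 8,670,000 m³
S = 165,300,000 / 8,670,000 = 19.0657 PSU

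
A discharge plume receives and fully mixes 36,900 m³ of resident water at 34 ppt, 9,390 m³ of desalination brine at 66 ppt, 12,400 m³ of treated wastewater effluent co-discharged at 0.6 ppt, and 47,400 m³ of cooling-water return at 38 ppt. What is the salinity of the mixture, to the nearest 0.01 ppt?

34.72 ppt

By conservation of dissolved salt,
salt = 36,900×34 + 9,390×66 + 12,400×0.6 + 47,400×38 = 1,254,600 + 619,740 + 7,440 + 1,801,200 = 3,682,980
volume = 36,900 + 9,390 + 12,400 + 47,400 = 106,090 m³
S = 3,682,980 / 106,090 = 34.7156 ppt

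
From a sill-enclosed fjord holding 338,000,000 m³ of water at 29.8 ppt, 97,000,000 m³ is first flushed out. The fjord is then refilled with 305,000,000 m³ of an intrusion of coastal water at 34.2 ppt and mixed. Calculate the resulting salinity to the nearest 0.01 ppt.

Remaining after removal: 241,000,000 m³ at 29.8 ppt (salt = 7,181,800,000)
After addition: salt = 7,181,800,000 + 305,000,000×34.2 = 17,612,800,000; volume = 546,000,000 m³
S = 17,612,800,000 / 546,000,000 = 32.2579 ppt

32.26 ppt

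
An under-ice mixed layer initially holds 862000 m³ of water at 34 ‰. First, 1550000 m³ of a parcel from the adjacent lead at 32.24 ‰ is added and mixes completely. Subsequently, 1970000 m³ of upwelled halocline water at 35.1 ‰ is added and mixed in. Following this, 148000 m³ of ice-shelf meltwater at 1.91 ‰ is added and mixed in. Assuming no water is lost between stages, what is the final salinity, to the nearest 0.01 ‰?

Salt balance:
Initial salt = 862,000×34 = 29,308,000
After stage 1: salt = 29,308,000 + 1,550,000×32.24 = 79,280,000; volume = 2,412,000 m³; S = 32.869 ‰
After stage 2: salt = 79,280,000 + 1,970,000×35.1 = 148,427,000; volume = 4,382,000 m³; S = 33.872 ‰
After stage 3: salt = 148,427,000 + 148,000×1.91 = 148,709,680; volume = 4,530,000 m³
S = 148,709,680 / 4,530,000 = 32.8277 ‰

32.83 ‰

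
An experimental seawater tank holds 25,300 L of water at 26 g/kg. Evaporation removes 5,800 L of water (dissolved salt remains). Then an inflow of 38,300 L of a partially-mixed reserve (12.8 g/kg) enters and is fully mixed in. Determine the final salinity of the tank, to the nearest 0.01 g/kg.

After evaporation: salt = 25,300×26 = 657,800; volume = 25,300 − 5,800 = 19,500 L
After mixing: salt = 657,800 + 38,300×12.8 = 1,148,040; volume = 19,500 + 38,300 = 57,800 L
S = 1,148,040 / 57,800 = 19.8623 g/kg

19.86 g/kg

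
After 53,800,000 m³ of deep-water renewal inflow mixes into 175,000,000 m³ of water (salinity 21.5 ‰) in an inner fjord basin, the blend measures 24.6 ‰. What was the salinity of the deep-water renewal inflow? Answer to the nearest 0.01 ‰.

34.68 ‰

Salt balance: 175,000,000×21.5 + 53,800,000×S = 228,800,000×24.6
3,762,500,000 + 53,800,000·S = 5,628,480,000
S = (5,628,480,000 − 3,762,500,000) / 53,800,000 = 34.6836 ‰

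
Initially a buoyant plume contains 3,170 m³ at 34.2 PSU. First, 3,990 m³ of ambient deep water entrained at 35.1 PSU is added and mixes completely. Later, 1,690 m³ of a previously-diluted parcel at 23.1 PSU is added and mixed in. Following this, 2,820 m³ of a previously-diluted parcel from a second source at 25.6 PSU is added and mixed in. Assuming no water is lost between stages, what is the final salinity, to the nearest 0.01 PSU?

30.82 PSU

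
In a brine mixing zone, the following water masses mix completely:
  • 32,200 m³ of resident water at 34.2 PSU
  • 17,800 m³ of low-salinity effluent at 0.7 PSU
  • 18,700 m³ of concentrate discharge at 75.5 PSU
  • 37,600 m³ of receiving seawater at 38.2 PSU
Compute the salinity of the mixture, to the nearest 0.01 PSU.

37.27 PSU

Salt balance:
salt = 32,200×34.2 + 17,800×0.7 + 18,700×75.5 + 37,600×38.2 = 1,101,240 + 12,460 + 1,411,850 + 1,436,320 = 3,961,870
volume = 32,200 + 17,800 + 18,700 + 37,600 = 106,300 m³
S = 3,961,870 / 106,300 = 37.2706 PSU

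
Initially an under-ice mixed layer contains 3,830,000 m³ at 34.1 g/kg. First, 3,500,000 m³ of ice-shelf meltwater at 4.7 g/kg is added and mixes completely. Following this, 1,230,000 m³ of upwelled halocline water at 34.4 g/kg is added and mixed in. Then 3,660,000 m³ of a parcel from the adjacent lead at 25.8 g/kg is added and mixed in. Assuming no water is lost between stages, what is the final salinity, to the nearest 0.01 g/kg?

Mass of salt is conserved:
Initial salt = 3,830,000×34.1 = 130,603,000
After stage 1: salt = 130,603,000 + 3,500,000×4.7 = 147,053,000; volume = 7,330,000 m³; S = 20.062 g/kg
After stage 2: salt = 147,053,000 + 1,230,000×34.4 = 189,365,000; volume = 8,560,000 m³; S = 22.122 g/kg
After stage 3: salt = 189,365,000 + 3,660,000×25.8 = 283,793,000; volume = 12,220,000 m³
S = 283,793,000 / 12,220,000 = 23.2236 g/kg

23.22 g/kg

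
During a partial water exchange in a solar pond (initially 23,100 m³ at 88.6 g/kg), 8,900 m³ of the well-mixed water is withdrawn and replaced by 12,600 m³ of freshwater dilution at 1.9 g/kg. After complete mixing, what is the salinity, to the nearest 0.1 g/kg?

Remaining after removal: 14,200 m³ at 88.6 g/kg (salt = 1,258,120)
After addition: salt = 1,258,120 + 12,600×1.9 = 1,282,060; volume = 26,800 m³
S = 1,282,060 / 26,800 = 47.8381 g/kg

47.8 g/kg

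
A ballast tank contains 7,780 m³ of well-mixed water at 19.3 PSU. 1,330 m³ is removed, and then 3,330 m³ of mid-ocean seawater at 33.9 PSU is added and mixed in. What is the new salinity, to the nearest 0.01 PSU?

24.27 PSU

Remaining after removal: 6,450 m³ at 19.3 PSU (salt = 124,485)
After addition: salt = 124,485 + 3,330×33.9 = 237,372; volume = 9,780 m³
S = 237,372 / 9,780 = 24.2712 PSU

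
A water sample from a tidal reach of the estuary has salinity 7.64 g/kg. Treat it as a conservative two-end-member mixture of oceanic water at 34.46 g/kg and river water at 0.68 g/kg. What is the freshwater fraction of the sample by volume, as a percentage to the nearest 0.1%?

79.4%

Let f be the freshwater fraction. Salt balance per unit volume:
f×0.68 + (1−f)×34.46 = 7.64
f = (34.46 − 7.64) / (34.46 − 0.68) = 26.82/33.78 = 0.794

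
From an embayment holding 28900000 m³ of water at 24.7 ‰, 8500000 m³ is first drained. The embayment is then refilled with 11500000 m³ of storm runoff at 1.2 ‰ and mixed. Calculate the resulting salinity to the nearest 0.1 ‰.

16.2 ‰

Remaining after removal: 20,400,000 m³ at 24.7 ‰ (salt = 503,880,000)
After addition: salt = 503,880,000 + 11,500,000×1.2 = 517,680,000; volume = 31,900,000 m³
S = 517,680,000 / 31,900,000 = 16.2282 ‰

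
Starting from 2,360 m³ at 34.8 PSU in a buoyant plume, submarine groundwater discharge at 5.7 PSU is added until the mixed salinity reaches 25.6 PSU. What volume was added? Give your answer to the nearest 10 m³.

1090 m³

Salt balance: 2,360×34.8 + V×5.7 = (2,360+V)×25.6
82,128 + 5.7V = 60,416 + 25.6V
21,712 = 19.9V
V = 1,091.06 m³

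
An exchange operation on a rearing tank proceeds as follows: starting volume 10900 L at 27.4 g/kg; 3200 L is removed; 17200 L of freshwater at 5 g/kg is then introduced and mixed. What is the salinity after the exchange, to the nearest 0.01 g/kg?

Remaining after removal: 7,700 L at 27.4 g/kg (salt = 210,980)
After addition: salt = 210,980 + 17,200×5 = 296,980; volume = 24,900 L
S = 296,980 / 24,900 = 11.9269 g/kg

11.93 g/kg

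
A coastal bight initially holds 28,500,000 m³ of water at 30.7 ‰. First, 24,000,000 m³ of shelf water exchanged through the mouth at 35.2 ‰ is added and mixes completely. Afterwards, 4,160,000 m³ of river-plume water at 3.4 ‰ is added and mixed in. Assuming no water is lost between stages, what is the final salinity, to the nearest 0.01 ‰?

30.60 ‰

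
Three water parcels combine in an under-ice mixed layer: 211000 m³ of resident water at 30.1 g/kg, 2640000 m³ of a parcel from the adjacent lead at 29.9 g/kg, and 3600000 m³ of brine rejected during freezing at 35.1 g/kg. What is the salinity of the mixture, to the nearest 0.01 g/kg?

Total salt / total volume:
salt = 211,000×30.1 + 2,640,000×29.9 + 3,600,000×35.1 = 6,351,100 + 78,936,000 + 126,360,000 = 211,647,100
volume = 211,000 + 2,640,000 + 3,600,000 = 6,451,000 m³
S = 211,647,100 / 6,451,000 = 32.8084 g/kg

32.81 g/kg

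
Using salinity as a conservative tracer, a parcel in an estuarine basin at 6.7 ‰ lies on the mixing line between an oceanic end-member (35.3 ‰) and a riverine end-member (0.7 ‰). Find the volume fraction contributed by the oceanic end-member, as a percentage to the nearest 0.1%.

Let g be the oceanic fraction. Salt balance per unit volume:
g×35.3 + (1−g)×0.7 = 6.7
g = (6.7 − 0.7) / (35.3 − 0.7) = 6/34.6 = 0.1734

17.3%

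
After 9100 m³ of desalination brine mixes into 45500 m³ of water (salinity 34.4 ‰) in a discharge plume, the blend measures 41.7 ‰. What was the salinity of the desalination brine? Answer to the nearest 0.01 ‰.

Salt balance: 45,500×34.4 + 9,100×S = 54,600×41.7
1,565,200 + 9,100·S = 2,276,820
S = (2,276,820 − 1,565,200) / 9,100 = 78.2 ‰

78.20 ‰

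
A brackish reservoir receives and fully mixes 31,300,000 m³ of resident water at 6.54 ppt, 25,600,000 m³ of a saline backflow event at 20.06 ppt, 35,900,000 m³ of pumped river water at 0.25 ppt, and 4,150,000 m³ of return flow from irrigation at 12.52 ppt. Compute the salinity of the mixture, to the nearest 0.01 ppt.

8.04 ppt

Mass of salt is conserved:
salt = 31,300,000×6.54 + 25,600,000×20.06 + 35,900,000×0.25 + 4,150,000×12.52 = 204,702,000 + 513,536,000 + 8,975,000 + 51,958,000 = 779,171,000
volume = 31,300,000 + 25,600,000 + 35,900,000 + 4,150,000 = 96,950,000 m³
S = 779,171,000 / 96,950,000 = 8.0368 ppt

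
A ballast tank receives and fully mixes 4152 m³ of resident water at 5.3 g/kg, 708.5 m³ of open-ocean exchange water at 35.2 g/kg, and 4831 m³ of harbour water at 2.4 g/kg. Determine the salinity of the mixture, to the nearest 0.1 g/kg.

6.0 g/kg

Total salt / total volume:
salt = 4,152×5.3 + 708.5×35.2 + 4,831×2.4 = 22,005.6 + 24,939.2 + 11,594.4 = 58,539.2
volume = 4,152 + 708.5 + 4,831 = 9,691.5 m³
S = 58,539.2 / 9,691.5 = 6.04 g/kg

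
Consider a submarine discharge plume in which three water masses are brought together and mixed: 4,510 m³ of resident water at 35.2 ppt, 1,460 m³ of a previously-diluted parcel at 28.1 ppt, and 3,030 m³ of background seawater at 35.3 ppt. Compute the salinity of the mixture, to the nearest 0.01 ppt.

34.08 ppt

By conservation of dissolved salt,
salt = 4,510×35.2 + 1,460×28.1 + 3,030×35.3 = 158,752 + 41,026 + 106,959 = 306,737
volume = 4,510 + 1,460 + 3,030 = 9,000 m³
S = 306,737 / 9,000 = 34.0819 ppt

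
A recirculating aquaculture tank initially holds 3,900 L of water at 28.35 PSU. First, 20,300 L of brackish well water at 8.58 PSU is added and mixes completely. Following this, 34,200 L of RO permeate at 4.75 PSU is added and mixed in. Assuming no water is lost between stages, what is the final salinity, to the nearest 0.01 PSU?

7.66 PSU

Mass of salt is conserved:
Initial salt = 3,900×28.35 = 110,565
After stage 1: salt = 110,565 + 20,300×8.58 = 284,739; volume = 24,200 L; S = 11.766 PSU
After stage 2: salt = 284,739 + 34,200×4.75 = 447,189; volume = 58,400 L
S = 447,189 / 58,400 = 7.6573 PSU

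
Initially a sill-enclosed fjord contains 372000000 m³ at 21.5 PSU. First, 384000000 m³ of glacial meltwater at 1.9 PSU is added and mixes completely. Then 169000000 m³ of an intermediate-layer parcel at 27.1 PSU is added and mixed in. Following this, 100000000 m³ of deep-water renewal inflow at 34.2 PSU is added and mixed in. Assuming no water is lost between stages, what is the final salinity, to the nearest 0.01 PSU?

Conserving salt mass:
Initial salt = 372,000,000×21.5 = 7,998,000,000
After stage 1: salt = 7,998,000,000 + 384,000,000×1.9 = 8,727,600,000; volume = 756,000,000 m³; S = 11.544 PSU
After stage 2: salt = 8,727,600,000 + 169,000,000×27.1 = 13,307,500,000; volume = 925,000,000 m³; S = 14.386 PSU
After stage 3: salt = 13,307,500,000 + 100,000,000×34.2 = 16,727,500,000; volume = 1,025,000,000 m³
S = 16,727,500,000 / 1,025,000,000 = 16.3195 PSU

16.32 PSU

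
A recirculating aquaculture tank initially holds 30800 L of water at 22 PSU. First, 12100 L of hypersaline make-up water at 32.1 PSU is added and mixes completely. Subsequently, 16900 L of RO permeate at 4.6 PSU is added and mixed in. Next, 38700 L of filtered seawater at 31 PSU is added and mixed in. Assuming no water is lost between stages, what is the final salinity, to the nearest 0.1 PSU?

Conserving salt mass:
Initial salt = 30,800×22 = 677,600
After stage 1: salt = 677,600 + 12,100×32.1 = 1,066,010; volume = 42,900 L; S = 24.849 PSU
After stage 2: salt = 1,066,010 + 16,900×4.6 = 1,143,750; volume = 59,800 L; S = 19.126 PSU
After stage 3: salt = 1,143,750 + 38,700×31 = 2,343,450; volume = 98,500 L
S = 2,343,450 / 98,500 = 23.7914 PSU

23.8 PSU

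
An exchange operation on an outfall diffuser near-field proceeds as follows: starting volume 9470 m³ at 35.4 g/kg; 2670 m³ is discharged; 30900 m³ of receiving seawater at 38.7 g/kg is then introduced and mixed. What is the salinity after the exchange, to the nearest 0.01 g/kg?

38.10 g/kg

Remaining after removal: 6,800 m³ at 35.4 g/kg (salt = 240,720)
After addition: salt = 240,720 + 30,900×38.7 = 1,436,550; volume = 37,700 m³
S = 1,436,550 / 37,700 = 38.1048 g/kg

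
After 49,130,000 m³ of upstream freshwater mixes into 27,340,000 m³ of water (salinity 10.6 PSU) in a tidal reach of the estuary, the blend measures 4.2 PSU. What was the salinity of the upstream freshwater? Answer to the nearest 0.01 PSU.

0.64 PSU

Salt balance: 27,340,000×10.6 + 49,130,000×S = 76,470,000×4.2
289,804,000 + 49,130,000·S = 321,174,000
S = (321,174,000 − 289,804,000) / 49,130,000 = 0.6385 PSU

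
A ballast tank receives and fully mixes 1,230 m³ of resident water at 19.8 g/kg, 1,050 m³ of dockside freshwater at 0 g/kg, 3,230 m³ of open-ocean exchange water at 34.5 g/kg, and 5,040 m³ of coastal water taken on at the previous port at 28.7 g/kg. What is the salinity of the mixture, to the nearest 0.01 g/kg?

26.58 g/kg

By conservation of dissolved salt,
salt = 1,230×19.8 + 1,050×0 + 3,230×34.5 + 5,040×28.7 = 24,354 + 0 + 111,435 + 144,648 = 280,437
volume = 1,230 + 1,050 + 3,230 + 5,040 = 10,550 m³
S = 280,437 / 10,550 = 26.5817 g/kg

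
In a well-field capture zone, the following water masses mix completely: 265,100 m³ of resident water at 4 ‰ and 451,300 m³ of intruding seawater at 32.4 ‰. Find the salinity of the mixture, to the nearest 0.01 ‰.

Mass of salt is conserved:
salt = 265,100×4 + 451,300×32.4 = 1,060,400 + 14,622,120 = 15,682,520
volume = 265,100 + 451,300 = 716,400 m³
S = 15,682,520 / 716,400 = 21.8907 ‰

21.89 ‰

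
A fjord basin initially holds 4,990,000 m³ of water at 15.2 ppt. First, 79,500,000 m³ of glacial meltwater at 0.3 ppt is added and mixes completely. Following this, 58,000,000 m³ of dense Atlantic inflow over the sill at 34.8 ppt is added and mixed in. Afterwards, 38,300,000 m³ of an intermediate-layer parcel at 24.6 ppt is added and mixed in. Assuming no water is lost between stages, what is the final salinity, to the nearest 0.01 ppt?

Salt balance:
Initial salt = 4,990,000×15.2 = 75,848,000
After stage 1: salt = 75,848,000 + 79,500,000×0.3 = 99,698,000; volume = 84,490,000 m³; S = 1.18 ppt
After stage 2: salt = 99,698,000 + 58,000,000×34.8 = 2,118,098,000; volume = 142,490,000 m³; S = 14.865 ppt
After stage 3: salt = 2,118,098,000 + 38,300,000×24.6 = 3,060,278,000; volume = 180,790,000 m³
S = 3,060,278,000 / 180,790,000 = 16.9273 ppt

16.93 ppt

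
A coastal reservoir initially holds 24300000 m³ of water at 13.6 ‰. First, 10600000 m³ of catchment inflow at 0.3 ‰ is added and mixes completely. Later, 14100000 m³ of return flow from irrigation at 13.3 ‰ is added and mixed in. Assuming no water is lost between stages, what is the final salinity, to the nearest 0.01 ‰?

10.64 ‰

Conserving salt mass:
Initial salt = 24,300,000×13.6 = 330,480,000
After stage 1: salt = 330,480,000 + 10,600,000×0.3 = 333,660,000; volume = 34,900,000 m³; S = 9.56 ‰
After stage 2: salt = 333,660,000 + 14,100,000×13.3 = 521,190,000; volume = 49,000,000 m³
S = 521,190,000 / 49,000,000 = 10.6365 ‰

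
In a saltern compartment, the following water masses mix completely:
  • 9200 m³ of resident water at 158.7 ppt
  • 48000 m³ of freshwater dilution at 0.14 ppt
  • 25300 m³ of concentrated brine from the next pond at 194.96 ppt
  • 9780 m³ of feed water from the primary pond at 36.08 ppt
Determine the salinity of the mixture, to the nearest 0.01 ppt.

Conserving salt mass:
salt = 9,200×158.7 + 48,000×0.14 + 25,300×194.96 + 9,780×36.08 = 1,460,040 + 6,720 + 4,932,488 + 352,862.4 = 6,752,110.4
volume = 9,200 + 48,000 + 25,300 + 9,780 = 92,280 m³
S = 6,752,110.4 / 92,280 = 73.1698 ppt

73.17 ppt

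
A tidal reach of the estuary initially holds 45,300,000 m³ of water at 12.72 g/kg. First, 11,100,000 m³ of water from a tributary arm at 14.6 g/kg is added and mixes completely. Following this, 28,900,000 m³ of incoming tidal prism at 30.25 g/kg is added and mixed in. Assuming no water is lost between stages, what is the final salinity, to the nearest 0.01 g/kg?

18.90 g/kg

Weighted by volume,
Initial salt = 45,300,000×12.72 = 576,216,000
After stage 1: salt = 576,216,000 + 11,100,000×14.6 = 738,276,000; volume = 56,400,000 m³; S = 13.09 g/kg
After stage 2: salt = 738,276,000 + 28,900,000×30.25 = 1,612,501,000; volume = 85,300,000 m³
S = 1,612,501,000 / 85,300,000 = 18.9039 g/kg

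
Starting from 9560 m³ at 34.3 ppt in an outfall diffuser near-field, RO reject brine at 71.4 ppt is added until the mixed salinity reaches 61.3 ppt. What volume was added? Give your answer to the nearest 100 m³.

25600 m³

Salt balance: 9,560×34.3 + V×71.4 = (9,560+V)×61.3
327,908 + 71.4V = 586,028 + 61.3V
258,120 = 10.1V
V = 25,556.44 m³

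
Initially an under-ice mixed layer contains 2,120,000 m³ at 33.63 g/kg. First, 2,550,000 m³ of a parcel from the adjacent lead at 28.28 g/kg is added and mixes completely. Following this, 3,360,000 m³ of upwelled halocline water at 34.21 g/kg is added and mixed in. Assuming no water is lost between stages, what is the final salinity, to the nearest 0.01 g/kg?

Mass of salt is conserved:
Initial salt = 2,120,000×33.63 = 71,295,600
After stage 1: salt = 71,295,600 + 2,550,000×28.28 = 143,409,600; volume = 4,670,000 m³; S = 30.709 g/kg
After stage 2: salt = 143,409,600 + 3,360,000×34.21 = 258,355,200; volume = 8,030,000 m³
S = 258,355,200 / 8,030,000 = 32.1737 g/kg

32.17 g/kg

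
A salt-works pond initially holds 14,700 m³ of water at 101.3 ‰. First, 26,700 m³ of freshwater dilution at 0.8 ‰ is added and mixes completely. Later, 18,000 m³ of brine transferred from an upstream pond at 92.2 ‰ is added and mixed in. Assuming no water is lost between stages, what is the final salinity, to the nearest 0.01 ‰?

Salt balance:
Initial salt = 14,700×101.3 = 1,489,110
After stage 1: salt = 1,489,110 + 26,700×0.8 = 1,510,470; volume = 41,400 m³; S = 36.485 ‰
After stage 2: salt = 1,510,470 + 18,000×92.2 = 3,170,070; volume = 59,400 m³
S = 3,170,070 / 59,400 = 53.3682 ‰

53.37 ‰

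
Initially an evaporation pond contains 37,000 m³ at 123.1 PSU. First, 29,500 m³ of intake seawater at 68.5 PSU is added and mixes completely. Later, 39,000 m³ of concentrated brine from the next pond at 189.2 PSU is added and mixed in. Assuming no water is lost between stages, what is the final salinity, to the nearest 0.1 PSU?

By conservation of dissolved salt,
Initial salt = 37,000×123.1 = 4,554,700
After stage 1: salt = 4,554,700 + 29,500×68.5 = 6,575,450; volume = 66,500 m³; S = 98.879 PSU
After stage 2: salt = 6,575,450 + 39,000×189.2 = 13,954,250; volume = 105,500 m³
S = 13,954,250 / 105,500 = 132.2678 PSU

132.3 PSU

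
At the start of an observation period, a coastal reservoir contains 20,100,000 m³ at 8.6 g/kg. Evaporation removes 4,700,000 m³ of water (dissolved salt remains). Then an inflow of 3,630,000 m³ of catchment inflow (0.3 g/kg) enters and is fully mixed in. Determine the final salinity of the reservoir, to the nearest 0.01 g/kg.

9.14 g/kg

After evaporation: salt = 20,100,000×8.6 = 172,860,000; volume = 20,100,000 − 4,700,000 = 15,400,000 m³
After mixing: salt = 172,860,000 + 3,630,000×0.3 = 173,949,000; volume = 15,400,000 + 3,630,000 = 19,030,000 m³
S = 173,949,000 / 19,030,000 = 9.1408 g/kg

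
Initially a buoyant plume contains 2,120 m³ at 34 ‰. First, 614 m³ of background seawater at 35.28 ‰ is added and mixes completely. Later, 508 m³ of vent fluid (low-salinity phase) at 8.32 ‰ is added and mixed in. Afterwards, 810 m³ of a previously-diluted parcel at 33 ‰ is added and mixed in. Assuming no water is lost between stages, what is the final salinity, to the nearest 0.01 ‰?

30.77 ‰

Total salt / total volume:
Initial salt = 2,120×34 = 72,080
After stage 1: salt = 72,080 + 614×35.28 = 93,741.92; volume = 2,734 m³; S = 34.287 ‰
After stage 2: salt = 93,741.92 + 508×8.32 = 97,968.48; volume = 3,242 m³; S = 30.219 ‰
After stage 3: salt = 97,968.48 + 810×33 = 124,698.48; volume = 4,052 m³
S = 124,698.48 / 4,052 = 30.7746 ‰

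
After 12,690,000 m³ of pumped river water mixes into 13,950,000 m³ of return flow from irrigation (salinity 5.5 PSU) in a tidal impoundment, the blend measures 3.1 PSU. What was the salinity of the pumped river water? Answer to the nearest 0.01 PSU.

Salt balance: 13,950,000×5.5 + 12,690,000×S = 26,640,000×3.1
76,725,000 + 12,690,000·S = 82,584,000
S = (82,584,000 − 76,725,000) / 12,690,000 = 0.4617 PSU

0.46 PSU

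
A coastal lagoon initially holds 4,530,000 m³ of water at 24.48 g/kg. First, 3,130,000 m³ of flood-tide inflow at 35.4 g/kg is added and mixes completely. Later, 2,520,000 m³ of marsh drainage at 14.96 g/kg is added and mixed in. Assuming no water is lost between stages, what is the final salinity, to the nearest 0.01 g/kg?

25.48 g/kg

Mass of salt is conserved:
Initial salt = 4,530,000×24.48 = 110,894,400
After stage 1: salt = 110,894,400 + 3,130,000×35.4 = 221,696,400; volume = 7,660,000 m³; S = 28.942 g/kg
After stage 2: salt = 221,696,400 + 2,520,000×14.96 = 259,395,600; volume = 10,180,000 m³
S = 259,395,600 / 10,180,000 = 25.4809 g/kg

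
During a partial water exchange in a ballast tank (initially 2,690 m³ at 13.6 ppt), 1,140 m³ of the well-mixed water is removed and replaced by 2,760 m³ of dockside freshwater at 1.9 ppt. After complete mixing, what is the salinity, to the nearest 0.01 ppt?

Remaining after removal: 1,550 m³ at 13.6 ppt (salt = 21,080)
After addition: salt = 21,080 + 2,760×1.9 = 26,324; volume = 4,310 m³
S = 26,324 / 4,310 = 6.1077 ppt

6.11 ppt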